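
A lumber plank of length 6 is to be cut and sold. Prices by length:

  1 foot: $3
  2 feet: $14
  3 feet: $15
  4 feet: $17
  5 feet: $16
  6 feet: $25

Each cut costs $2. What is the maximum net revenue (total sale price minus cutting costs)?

38

Let r[k] be the best obtainable value from length k. For each k, try every first piece i and keep the best of price[i] + r[k−i] minus the 2 cut fee when i<k.
r[1] = 3
r[2] = max(3+3-2, 14+0) = 14
r[3] = max(3+14-2, 14+3-2, 15+0) = 15
r[4] = max(3+15-2, 14+14-2, 15+3-2, 17+0) = 26
r[5] = max(3+26-2, 14+15-2, 15+14-2, 17+3-2, 16+0) = 27
r[6] = max(3+27-2, 14+26-2, 15+15-2, 17+14-2, 16+3-2, 25+0) = 38
One optimal plan: pieces 2 + 2 + 2 (2 cuts) → $42 − $4 = $38.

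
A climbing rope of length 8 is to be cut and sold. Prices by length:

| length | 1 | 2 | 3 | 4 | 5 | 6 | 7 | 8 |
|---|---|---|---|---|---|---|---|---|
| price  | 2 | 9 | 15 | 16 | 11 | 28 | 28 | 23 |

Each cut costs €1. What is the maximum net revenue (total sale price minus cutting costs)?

37

Build net[k] bottom-up: net[k] = max over allowed piece i of (p[i] + net[k−i]) − 1 per cut.
net[1] = 2
net[2] = 9
net[3] = 15
net[4] = 17  (first piece 2, then net[2]=9)
net[5] = 23  (first piece 2, then net[3]=15)
net[6] = 29  (first piece 3, then net[3]=15)
net[7] = 31  (first piece 2, then net[5]=23)
net[8] = 37  (first piece 2, then net[6]=29)
One optimal plan: pieces 3 + 3 + 2 (2 cuts) → €39 − €2 = €37.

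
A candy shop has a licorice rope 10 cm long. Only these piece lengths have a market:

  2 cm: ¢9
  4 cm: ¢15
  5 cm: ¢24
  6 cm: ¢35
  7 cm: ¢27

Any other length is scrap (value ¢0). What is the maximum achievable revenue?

53

Build best[k] bottom-up: best[k] = max over allowed piece i of (p[i] + best[k−i]).
best[1] = 0
best[2] = 9
best[3] = 9
best[4] = max(9+9, 15+0) = 18
best[5] = max(9+9, 15+0, 24+0) = 24
best[6] = max(9+18, 15+9, 24+0, 35+0) = 35
best[7] = max(9+24, 15+9, 24+9, 35+0, 27+0) = 35
best[8] = max(9+35, 15+18, 24+9, 35+9, 27+0) = 44
best[9] = max(9+35, 15+24, 24+18, 35+9, 27+9) = 44
best[10] = max(9+44, 15+35, 24+24, 35+18, 27+9) = 53
One optimal cutting: 6 + 2 + 2 → ¢53.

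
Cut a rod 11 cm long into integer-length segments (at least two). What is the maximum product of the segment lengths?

54

Let prod[k] be the best product for length k (with at least one cut). For each first piece i, the rest contributes max(k−i, prod[k−i]).
Small cases: prod[2]=1, prod[3]=2.
prod[4] = max(1*3, 2*2, 3*1) = 4
prod[5] = max(1*4, 2*3, 3*2, 4*1) = 6
prod[6] = max(1*6, 2*4, 3*3, 4*2, 5*1) = 9
prod[7] = max(1*9, 2*6, 3*4, 4*3, 5*2, 6*1) = 12
prod[8] = max(1*12, 2*9, 3*6, …, 6*2, 7*1) = 18
prod[9] = max(1*18, 2*12, 3*9, …, 7*2, 8*1) = 27
prod[10] = max(1*27, 2*18, 3*12, …, 8*2, 9*1) = 36
prod[11] = max(1*36, 2*27, 3*18, …, 9*2, 10*1) = 54
One optimal split: 3 + 3 + 3 + 2; product 3*3*3*2 = 54.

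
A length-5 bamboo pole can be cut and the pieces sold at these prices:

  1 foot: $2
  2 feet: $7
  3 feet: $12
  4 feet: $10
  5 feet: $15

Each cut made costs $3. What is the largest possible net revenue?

Consider every possible first cut. net[k] is the best of p[i]+net[k−i] over all sellable i≤k, charging 3 whenever i<k.
net[1] = 2
net[2] = 7
net[3] = 12
net[4] = 11  (first piece 1, then net[3]=12)
net[5] = 16  (first piece 2, then net[3]=12)
One optimal plan: pieces 3 + 2 (1 cut) → $19 − $3 = $16.

16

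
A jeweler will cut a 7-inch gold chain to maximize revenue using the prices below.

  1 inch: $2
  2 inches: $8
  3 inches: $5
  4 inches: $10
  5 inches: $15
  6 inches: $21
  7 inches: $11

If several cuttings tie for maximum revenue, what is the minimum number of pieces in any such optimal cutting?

Build r[k] bottom-up: r[k] = max over allowed piece i of (p[i] + r[k−i]).
r[1] = 2
r[2] = max(2+2, 8+0) = 8
r[3] = max(2+8, 8+2, 5+0) = 10
r[4] = max(2+10, 8+8, 5+2, 10+0) = 16
r[5] = max(2+16, 8+10, 5+8, 10+2, 15+0) = 18
r[6] = max(2+18, 8+16, 5+10, 10+8, 15+2, 21+0) = 24
r[7] = max(2+24, 8+18, 5+16, …, 21+2, 11+0) = 26
Maximum revenue is $26.
Now minimize piece count subject to staying optimal: for each k, pieces[k] = 1 + min over i with p[i]+r[k−i]=r[k] of pieces[k−i].
pieces[4] = 2
pieces[5] = 3
pieces[6] = 3
pieces[7] = 4

4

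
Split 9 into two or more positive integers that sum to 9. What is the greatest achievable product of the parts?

Fill g[k] for k=2..9: at each k try every first piece i and multiply by the better of (k−i) uncut or g[k−i].
g[2] = 1·max(1,0) = 1·1 = 1
g[3] = 1·max(2,1) = 1·2 = 2
g[4] = 2·max(2,1) = 2·2 = 4
g[5] = 2·max(3,2) = 2·3 = 6
g[6] = 3·max(3,2) = 3·3 = 9
g[7] = 2·max(5,6) = 2·6 = 12
g[8] = 2·max(6,9) = 2·9 = 18
g[9] = 3·max(6,9) = 3·9 = 27
One optimal split: 3 + 3 + 3; product 3·3·3 = 27.

27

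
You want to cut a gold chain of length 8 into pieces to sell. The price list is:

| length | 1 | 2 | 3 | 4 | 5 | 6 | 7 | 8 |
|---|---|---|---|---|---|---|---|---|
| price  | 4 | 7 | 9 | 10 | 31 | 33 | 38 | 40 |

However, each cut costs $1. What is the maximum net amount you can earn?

41

Consider every possible first cut. v[k] is the best of p[i]+v[k−i] over all sellable i≤k, charging 1 whenever i<k.
v[1] = 4
v[2] = max(4+4-1, 7+0) = 7
v[3] = max(4+7-1, 7+4-1, 9+0) = 10
v[4] = max(4+10-1, 7+7-1, 9+4-1, 10+0) = 13
v[5] = max(4+13-1, 7+10-1, 9+7-1, 10+4-1, 31+0) = 31
v[6] = max(4+31-1, 7+13-1, 9+10-1, 10+7-1, 31+4-1, 33+0) = 34
v[7] = max(4+34-1, 7+31-1, 9+13-1, …, 33+4-1, 38+0) = 38
v[8] = max(4+38-1, 7+34-1, 9+31-1, …, 38+4-1, 40+0) = 41
One optimal plan: pieces 7 + 1 (1 cut) → $42 − $1 = $41.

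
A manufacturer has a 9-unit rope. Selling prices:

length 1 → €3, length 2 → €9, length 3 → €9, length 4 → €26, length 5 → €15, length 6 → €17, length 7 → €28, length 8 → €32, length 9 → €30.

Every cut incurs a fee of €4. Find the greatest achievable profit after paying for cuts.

47

Let v[k] be the best obtainable value from length k. For each k, try every first piece i and keep the best of price[i] + v[k−i] minus the 4 cut fee when i<k.
v[1] = 3
v[2] = max(3+3-4, 9+0) = 9
v[3] = max(3+9-4, 9+3-4, 9+0) = 9
v[4] = max(3+9-4, 9+9-4, 9+3-4, 26+0) = 26
v[5] = max(3+26-4, 9+9-4, 9+9-4, 26+3-4, 15+0) = 25
v[6] = max(3+25-4, 9+26-4, 9+9-4, 26+9-4, 15+3-4, 17+0) = 31
v[7] = max(3+31-4, 9+25-4, 9+26-4, …, 17+3-4, 28+0) = 31
v[8] = max(3+31-4, 9+31-4, 9+25-4, …, 28+3-4, 32+0) = 48
v[9] = max(3+48-4, 9+31-4, 9+31-4, …, 32+3-4, 30+0) = 47
One optimal plan: pieces 4 + 4 + 1 (2 cuts) → €55 − €8 = €47.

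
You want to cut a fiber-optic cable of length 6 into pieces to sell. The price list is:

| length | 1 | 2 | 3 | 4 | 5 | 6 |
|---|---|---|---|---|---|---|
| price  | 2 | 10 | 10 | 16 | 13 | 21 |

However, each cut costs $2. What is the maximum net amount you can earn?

Let r[k] be the best obtainable value from length k. For each k, try every first piece i and keep the best of price[i] + r[k−i] minus the 2 cut fee when i<k.
r[1] = 2
r[2] = max(2+2-2, 10+0) = 10
r[3] = max(2+10-2, 10+2-2, 10+0) = 10
r[4] = max(2+10-2, 10+10-2, 10+2-2, 16+0) = 18
r[5] = max(2+18-2, 10+10-2, 10+10-2, 16+2-2, 13+0) = 18
r[6] = max(2+18-2, 10+18-2, 10+10-2, 16+10-2, 13+2-2, 21+0) = 26
One optimal plan: pieces 2 + 2 + 2 (2 cuts) → $30 − $4 = $26.

26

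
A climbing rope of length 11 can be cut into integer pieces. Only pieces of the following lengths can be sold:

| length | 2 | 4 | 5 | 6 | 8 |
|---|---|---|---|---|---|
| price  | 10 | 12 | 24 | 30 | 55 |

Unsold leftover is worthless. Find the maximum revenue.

Build r[k] bottom-up: r[k] = max over allowed piece i of (p[i] + r[k−i]).
r[1] = 0
r[2] = 10
r[3] = 10
r[4] = 20  (first piece 2, then r[2]=10)
r[5] = 24
r[6] = 30  (first piece 2, then r[4]=20)
r[7] = 34  (first piece 2, then r[5]=24)
r[8] = 55
r[9] = 55
r[10] = 65  (first piece 2, then r[8]=55)
r[11] = 65
One optimal cutting: pieces 8 + 2 with 1 meter of scrap → €65.

65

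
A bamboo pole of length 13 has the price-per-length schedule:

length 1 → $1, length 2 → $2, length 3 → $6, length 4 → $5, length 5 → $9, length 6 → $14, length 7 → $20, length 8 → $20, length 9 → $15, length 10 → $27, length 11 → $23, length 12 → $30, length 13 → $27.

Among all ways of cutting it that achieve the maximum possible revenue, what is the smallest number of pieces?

Build r[k] bottom-up: r[k] = max over allowed piece i of (p[i] + r[k−i]).
r[1] = 1
r[2] = 2  (first piece 1, then r[1]=1)
r[3] = 6
r[4] = 7  (first piece 1, then r[3]=6)
r[5] = 9
r[6] = 14
r[7] = 20
r[8] = 21  (first piece 1, then r[7]=20)
r[9] = 22  (first piece 1, then r[8]=21)
r[10] = 27
r[11] = 28  (first piece 1, then r[10]=27)
r[12] = 30
r[13] = 34  (first piece 6, then r[7]=20)
Maximum revenue is $34.
Now minimize piece count subject to staying optimal: for each k, pieces[k] = 1 + min over i with p[i]+r[k−i]=r[k] of pieces[k−i].
pieces[10] = 1
pieces[11] = 2
pieces[12] = 1
pieces[13] = 2

2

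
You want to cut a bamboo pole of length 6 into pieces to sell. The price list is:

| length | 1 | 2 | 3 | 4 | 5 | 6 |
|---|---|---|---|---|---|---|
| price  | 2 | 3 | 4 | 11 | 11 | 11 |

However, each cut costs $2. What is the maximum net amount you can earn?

Let net[k] be the best obtainable value from length k. For each k, try every first piece i and keep the best of price[i] + net[k−i] minus the 2 cut fee when i<k.
net[1] = 2
net[2] = max(2+2-2, 3+0) = 3
net[3] = max(2+3-2, 3+2-2, 4+0) = 4
net[4] = max(2+4-2, 3+3-2, 4+2-2, 11+0) = 11
net[5] = max(2+11-2, 3+4-2, 4+3-2, 11+2-2, 11+0) = 11
net[6] = max(2+11-2, 3+11-2, 4+4-2, 11+3-2, 11+2-2, 11+0) = 12
One optimal plan: pieces 4 + 2 (1 cut) → $14 − $2 = $12.

12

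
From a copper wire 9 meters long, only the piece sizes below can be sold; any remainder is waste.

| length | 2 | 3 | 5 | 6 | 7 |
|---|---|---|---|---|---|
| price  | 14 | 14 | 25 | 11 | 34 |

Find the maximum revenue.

56

Let r[k] be the best obtainable value from length k. For each k, try every first piece i and keep the best of price[i] + r[k−i].
r[1] = 0
r[2] = 14
r[3] = 14
r[4] = 28  (first piece 2, then r[2]=14)
r[5] = 28
r[6] = 42  (first piece 2, then r[4]=28)
r[7] = 42
r[8] = 56  (first piece 2, then r[6]=42)
r[9] = 56
One optimal cutting: pieces 2 + 2 + 2 + 2 with 1 meter of scrap → €56.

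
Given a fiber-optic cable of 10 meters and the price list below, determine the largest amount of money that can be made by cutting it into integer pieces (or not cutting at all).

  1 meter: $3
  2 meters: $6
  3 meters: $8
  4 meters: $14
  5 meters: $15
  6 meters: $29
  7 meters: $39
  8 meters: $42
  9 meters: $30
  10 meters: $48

48

Consider every possible first cut. R[k] is the best of p[i]+R[k−i] over all sellable i≤k.
R[1] = 3
R[2] = max(3+3, 6+0) = 6
R[3] = max(3+6, 6+3, 8+0) = 9
R[4] = max(3+9, 6+6, 8+3, 14+0) = 14
R[5] = max(3+14, 6+9, 8+6, 14+3, 15+0) = 17
R[6] = max(3+17, 6+14, 8+9, 14+6, 15+3, 29+0) = 29
R[7] = max(3+29, 6+17, 8+14, …, 29+3, 39+0) = 39
R[8] = max(3+39, 6+29, 8+17, …, 39+3, 42+0) = 42
R[9] = max(3+42, 6+39, 8+29, …, 42+3, 30+0) = 45
R[10] = max(3+45, 6+42, 8+39, …, 30+3, 48+0) = 48
One optimal cutting: 7 + 1 + 1 + 1 → $39 + $3 + $3 + $3 = $48.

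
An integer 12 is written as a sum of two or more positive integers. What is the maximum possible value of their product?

Fill m[k] for k=2..12: at each k try every first piece i and multiply by the better of (k−i) uncut or m[k−i].
Small cases: m[2]=1, m[3]=2, m[4]=4, m[5]=6, m[6]=9.
m[7] = max(1*9, 2*6, 3*4, 4*3, 5*2, 6*1) = 12
m[8] = max(1*12, 2*9, 3*6, …, 6*2, 7*1) = 18
m[9] = max(1*18, 2*12, 3*9, …, 7*2, 8*1) = 27
m[10] = max(1*27, 2*18, 3*12, …, 8*2, 9*1) = 36
m[11] = max(1*36, 2*27, 3*18, …, 9*2, 10*1) = 54
m[12] = max(1*54, 2*36, 3*27, …, 10*2, 11*1) = 81
One optimal split: 3 + 3 + 3 + 3; product 3*3*3*3 = 81.

81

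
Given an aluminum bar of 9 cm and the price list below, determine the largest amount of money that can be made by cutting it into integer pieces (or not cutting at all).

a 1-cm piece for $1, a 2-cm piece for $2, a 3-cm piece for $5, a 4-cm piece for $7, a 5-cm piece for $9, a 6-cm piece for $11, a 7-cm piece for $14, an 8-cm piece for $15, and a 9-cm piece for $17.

17

Consider every possible first cut. R[k] is the best of p[i]+R[k−i] over all sellable i≤k.
R[1] = 1
R[2] = 2  (first piece 1, then R[1]=1)
R[3] = 5
R[4] = 7
R[5] = 9
R[6] = 11
R[7] = 14
R[8] = 15  (first piece 1, then R[7]=14)
R[9] = 17
Best is to sell the whole 9-cm piece uncut for $17.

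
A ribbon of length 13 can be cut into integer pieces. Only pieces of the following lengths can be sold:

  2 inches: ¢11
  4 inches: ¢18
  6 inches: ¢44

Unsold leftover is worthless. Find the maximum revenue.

88

Let f[k] be the best obtainable value from length k. For each k, try every first piece i and keep the best of price[i] + f[k−i].
f[1] = 0
f[2] = 11
f[3] = 11
f[4] = 22  (first piece 2, then f[2]=11)
f[5] = 22
f[6] = 44
f[7] = 44
f[8] = 55  (first piece 2, then f[6]=44)
f[9] = 55
f[10] = 66  (first piece 2, then f[8]=55)
f[11] = 66
f[12] = 88  (first piece 6, then f[6]=44)
f[13] = 88
One optimal cutting: pieces 6 + 6 with 1 inch of scrap → ¢88.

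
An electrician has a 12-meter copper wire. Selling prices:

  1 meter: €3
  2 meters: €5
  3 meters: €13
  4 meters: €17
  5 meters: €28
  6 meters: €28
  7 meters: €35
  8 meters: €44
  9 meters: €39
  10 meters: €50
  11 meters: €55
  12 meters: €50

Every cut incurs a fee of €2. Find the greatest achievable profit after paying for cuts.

61

Build v[k] bottom-up: v[k] = max over allowed piece i of (p[i] + v[k−i]) − 2 per cut.
v[1] = 3
v[2] = 5
v[3] = 13
v[4] = 17
v[5] = 28
v[6] = 29  (first piece 1, then v[5]=28)
v[7] = 35
v[8] = 44
v[9] = 45  (first piece 1, then v[8]=44)
v[10] = 54  (first piece 5, then v[5]=28)
v[11] = 55  (first piece 1, then v[10]=54)
v[12] = 61  (first piece 5, then v[7]=35)
One optimal plan: pieces 7 + 5 (1 cut) → €63 − €2 = €61.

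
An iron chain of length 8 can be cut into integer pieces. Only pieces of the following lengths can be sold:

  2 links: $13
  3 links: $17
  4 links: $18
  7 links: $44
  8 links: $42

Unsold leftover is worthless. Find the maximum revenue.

52

Consider every possible first cut. best[k] is the best of p[i]+best[k−i] over all sellable i≤k.
best[1] = 0
best[2] = 13
best[3] = 17
best[4] = 26  (first piece 2, then best[2]=13)
best[5] = 30  (first piece 2, then best[3]=17)
best[6] = 39  (first piece 2, then best[4]=26)
best[7] = 44
best[8] = 52  (first piece 2, then best[6]=39)
One optimal cutting: 2 + 2 + 2 + 2 → $52.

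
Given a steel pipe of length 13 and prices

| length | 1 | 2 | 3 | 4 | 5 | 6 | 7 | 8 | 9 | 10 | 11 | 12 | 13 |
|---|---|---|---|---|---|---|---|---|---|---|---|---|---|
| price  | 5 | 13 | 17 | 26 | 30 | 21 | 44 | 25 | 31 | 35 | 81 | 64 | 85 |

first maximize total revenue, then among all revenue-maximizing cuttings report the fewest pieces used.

2

Consider every possible first cut. r[k] is the best of p[i]+r[k−i] over all sellable i≤k.
r[1] = 5
r[2] = max(5+5, 13+0) = 13
r[3] = max(5+13, 13+5, 17+0) = 18
r[4] = max(5+18, 13+13, 17+5, 26+0) = 26
r[5] = max(5+26, 13+18, 17+13, 26+5, 30+0) = 31
r[6] = max(5+31, 13+26, 17+18, 26+13, 30+5, 21+0) = 39
r[7] = max(5+39, 13+31, 17+26, …, 21+5, 44+0) = 44
r[8] = max(5+44, 13+39, 17+31, …, 44+5, 25+0) = 52
r[9] = max(5+52, 13+44, 17+39, …, 25+5, 31+0) = 57
r[10] = max(5+57, 13+52, 17+44, …, 31+5, 35+0) = 65
r[11] = max(5+65, 13+57, 17+52, …, 35+5, 81+0) = 81
r[12] = max(5+81, 13+65, 17+57, …, 81+5, 64+0) = 86
r[13] = max(5+86, 13+81, 17+65, …, 64+5, 85+0) = 94
Maximum revenue is $94.
Now minimize piece count subject to staying optimal: for each k, pieces[k] = 1 + min over i with p[i]+r[k−i]=r[k] of pieces[k−i].
pieces[10] = 3
pieces[11] = 1
pieces[12] = 2
pieces[13] = 2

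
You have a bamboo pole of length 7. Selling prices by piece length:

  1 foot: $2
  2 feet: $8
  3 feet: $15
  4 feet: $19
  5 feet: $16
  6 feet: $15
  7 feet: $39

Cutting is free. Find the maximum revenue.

39

Consider every possible first cut. r[k] is the best of p[i]+r[k−i] over all sellable i≤k.
r[1] = 2
r[2] = 8
r[3] = 15
r[4] = 19
r[5] = 23  (first piece 2, then r[3]=15)
r[6] = 30  (first piece 3, then r[3]=15)
r[7] = 39
Best is to sell the whole 7-foot piece uncut for $39.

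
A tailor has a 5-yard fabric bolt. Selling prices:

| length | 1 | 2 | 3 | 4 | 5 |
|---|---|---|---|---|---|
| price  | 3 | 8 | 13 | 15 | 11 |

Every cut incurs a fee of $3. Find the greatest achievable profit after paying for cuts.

Build v[k] bottom-up: v[k] = max over allowed piece i of (p[i] + v[k−i]) − 3 per cut.
v[1] = 3
v[2] = max(3+3-3, 8+0) = 8
v[3] = max(3+8-3, 8+3-3, 13+0) = 13
v[4] = max(3+13-3, 8+8-3, 13+3-3, 15+0) = 15
v[5] = max(3+15-3, 8+13-3, 13+8-3, 15+3-3, 11+0) = 18
One optimal plan: pieces 3 + 2 (1 cut) → $21 − $3 = $18.

18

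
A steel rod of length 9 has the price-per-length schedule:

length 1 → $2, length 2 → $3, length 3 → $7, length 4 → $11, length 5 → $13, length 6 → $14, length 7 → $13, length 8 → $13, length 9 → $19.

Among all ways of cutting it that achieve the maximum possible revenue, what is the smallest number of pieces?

2

Build r[k] bottom-up: r[k] = max over allowed piece i of (p[i] + r[k−i]).
r[1] = 2
r[2] = max(2+2, 3+0) = 4
r[3] = max(2+4, 3+2, 7+0) = 7
r[4] = max(2+7, 3+4, 7+2, 11+0) = 11
r[5] = max(2+11, 3+7, 7+4, 11+2, 13+0) = 13
r[6] = max(2+13, 3+11, 7+7, 11+4, 13+2, 14+0) = 15
r[7] = max(2+15, 3+13, 7+11, …, 14+2, 13+0) = 18
r[8] = max(2+18, 3+15, 7+13, …, 13+2, 13+0) = 22
r[9] = max(2+22, 3+18, 7+15, …, 13+2, 19+0) = 24
Maximum revenue is $24.
Now minimize piece count subject to staying optimal: for each k, pieces[k] = 1 + min over i with p[i]+r[k−i]=r[k] of pieces[k−i].
pieces[6] = 2
pieces[7] = 2
pieces[8] = 2
pieces[9] = 2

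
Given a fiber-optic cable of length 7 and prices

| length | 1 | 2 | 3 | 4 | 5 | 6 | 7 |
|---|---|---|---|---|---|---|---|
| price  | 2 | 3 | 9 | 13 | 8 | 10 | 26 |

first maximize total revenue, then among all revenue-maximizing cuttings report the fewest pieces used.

Let r[k] be the best obtainable value from length k. For each k, try every first piece i and keep the best of price[i] + r[k−i].
r[1] = 2
r[2] = max(2+2, 3+0) = 4
r[3] = max(2+4, 3+2, 9+0) = 9
r[4] = max(2+9, 3+4, 9+2, 13+0) = 13
r[5] = max(2+13, 3+9, 9+4, 13+2, 8+0) = 15
r[6] = max(2+15, 3+13, 9+9, 13+4, 8+2, 10+0) = 18
r[7] = max(2+18, 3+15, 9+13, …, 10+2, 26+0) = 26
Maximum revenue is $26.
Now minimize piece count subject to staying optimal: for each k, pieces[k] = 1 + min over i with p[i]+r[k−i]=r[k] of pieces[k−i].
pieces[4] = 1
pieces[5] = 2
pieces[6] = 2
pieces[7] = 1

1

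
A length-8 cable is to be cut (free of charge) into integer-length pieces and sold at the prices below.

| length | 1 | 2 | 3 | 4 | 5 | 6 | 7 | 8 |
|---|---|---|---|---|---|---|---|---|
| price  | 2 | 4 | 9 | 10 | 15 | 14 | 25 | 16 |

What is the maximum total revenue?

27

Build R[k] bottom-up: R[k] = max over allowed piece i of (p[i] + R[k−i]).
R[1] = 2
R[2] = 4  (first piece 1, then R[1]=2)
R[3] = 9
R[4] = 11  (first piece 1, then R[3]=9)
R[5] = 15
R[6] = 18  (first piece 3, then R[3]=9)
R[7] = 25
R[8] = 27  (first piece 1, then R[7]=25)
One optimal cutting: 7 + 1 → 25 + 2 = 27.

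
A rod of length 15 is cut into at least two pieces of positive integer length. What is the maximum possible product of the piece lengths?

243

Fill g[k] for k=2..15: at each k try every first piece i and multiply by the better of (k−i) uncut or g[k−i].
g[2] = 1·max(1,0) = 1·1 = 1
g[3] = 1·max(2,1) = 1·2 = 2
g[4] = 2·max(2,1) = 2·2 = 4
g[5] = 2·max(3,2) = 2·3 = 6
g[6] = 3·max(3,2) = 3·3 = 9
g[7] = 2·max(5,6) = 2·6 = 12
g[8] = 2·max(6,9) = 2·9 = 18
g[9] = 3·max(6,9) = 3·9 = 27
g[10] = 2·max(8,18) = 2·18 = 36
g[11] = 2·max(9,27) = 2·27 = 54
g[12] = 3·max(9,27) = 3·27 = 81
g[13] = 2·max(11,54) = 2·54 = 108
g[14] = 2·max(12,81) = 2·81 = 162
g[15] = 3·max(12,81) = 3·81 = 243
One optimal split: 3 + 3 + 3 + 3 + 3; product 3·3·3·3·3 = 243.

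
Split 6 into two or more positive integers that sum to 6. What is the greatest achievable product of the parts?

9

Fill P[k] for k=2..6: at each k try every first piece i and multiply by the better of (k−i) uncut or P[k−i].
P[2] = 1·max(1,0) = 1·1 = 1
P[3] = max(1·2, 2·1) = 2
P[4] = max(1·3, 2·2, 3·1) = 4
P[5] = max(1·4, 2·3, 3·2, 4·1) = 6
P[6] = max(1·6, 2·4, 3·3, 4·2, 5·1) = 9
One optimal split: 3 + 3; product 3·3 = 9.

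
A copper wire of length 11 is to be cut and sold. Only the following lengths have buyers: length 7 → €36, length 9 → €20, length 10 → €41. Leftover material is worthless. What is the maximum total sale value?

41

Let r[k] be the best obtainable value from length k. For each k, try every first piece i and keep the best of price[i] + r[k−i].
r[1] = 0
r[2] = 0
r[3] = 0
r[4] = 0
r[5] = 0
r[6] = 0
r[7] = 36
r[8] = 36
r[9] = 36
r[10] = 41
r[11] = 41
One optimal cutting: pieces 10 with 1 meter of scrap → €41.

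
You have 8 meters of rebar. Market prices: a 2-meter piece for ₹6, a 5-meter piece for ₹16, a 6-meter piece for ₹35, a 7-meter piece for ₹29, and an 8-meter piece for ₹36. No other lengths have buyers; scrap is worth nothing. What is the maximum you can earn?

41

Build best[k] bottom-up: best[k] = max over allowed piece i of (p[i] + best[k−i]).
best[1] = 0
best[2] = 6
best[3] = 6
best[4] = 12  (first piece 2, then best[2]=6)
best[5] = 16
best[6] = 35
best[7] = 35
best[8] = 41  (first piece 2, then best[6]=35)
One optimal cutting: 6 + 2 → ₹41.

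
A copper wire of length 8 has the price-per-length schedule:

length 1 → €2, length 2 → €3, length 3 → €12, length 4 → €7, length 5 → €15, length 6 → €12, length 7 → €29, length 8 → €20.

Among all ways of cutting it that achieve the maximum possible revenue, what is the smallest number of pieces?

Build r[k] bottom-up: r[k] = max over allowed piece i of (p[i] + r[k−i]).
r[1] = 2
r[2] = 4  (first piece 1, then r[1]=2)
r[3] = 12
r[4] = 14  (first piece 1, then r[3]=12)
r[5] = 16  (first piece 1, then r[4]=14)
r[6] = 24  (first piece 3, then r[3]=12)
r[7] = 29
r[8] = 31  (first piece 1, then r[7]=29)
Maximum revenue is €31.
Now minimize piece count subject to staying optimal: for each k, pieces[k] = 1 + min over i with p[i]+r[k−i]=r[k] of pieces[k−i].
pieces[5] = 3
pieces[6] = 2
pieces[7] = 1
pieces[8] = 2

2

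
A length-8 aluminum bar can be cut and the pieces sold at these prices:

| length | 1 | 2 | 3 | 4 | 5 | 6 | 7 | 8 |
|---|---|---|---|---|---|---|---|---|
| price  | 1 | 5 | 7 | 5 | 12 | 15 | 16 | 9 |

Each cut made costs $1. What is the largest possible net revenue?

Let net[k] be the best obtainable value from length k. For each k, try every first piece i and keep the best of price[i] + net[k−i] minus the 1 cut fee when i<k.
net[1] = 1
net[2] = max(1+1-1, 5+0) = 5
net[3] = max(1+5-1, 5+1-1, 7+0) = 7
net[4] = max(1+7-1, 5+5-1, 7+1-1, 5+0) = 9
net[5] = max(1+9-1, 5+7-1, 7+5-1, 5+1-1, 12+0) = 12
net[6] = max(1+12-1, 5+9-1, 7+7-1, 5+5-1, 12+1-1, 15+0) = 15
net[7] = max(1+15-1, 5+12-1, 7+9-1, …, 15+1-1, 16+0) = 16
net[8] = max(1+16-1, 5+15-1, 7+12-1, …, 16+1-1, 9+0) = 19
One optimal plan: pieces 6 + 2 (1 cut) → $20 − $1 = $19.

19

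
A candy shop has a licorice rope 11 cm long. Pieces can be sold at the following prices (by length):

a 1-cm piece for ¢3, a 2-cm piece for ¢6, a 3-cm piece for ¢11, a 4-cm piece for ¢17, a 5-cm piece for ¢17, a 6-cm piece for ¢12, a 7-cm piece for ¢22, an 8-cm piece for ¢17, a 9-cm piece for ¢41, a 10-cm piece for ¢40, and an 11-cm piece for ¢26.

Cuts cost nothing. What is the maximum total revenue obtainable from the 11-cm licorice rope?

Consider every possible first cut. best[k] is the best of p[i]+best[k−i] over all sellable i≤k.
best[1] = 3
best[2] = 6  (first piece 1, then best[1]=3)
best[3] = 11
best[4] = 17
best[5] = 20  (first piece 1, then best[4]=17)
best[6] = 23  (first piece 1, then best[5]=20)
best[7] = 28  (first piece 3, then best[4]=17)
best[8] = 34  (first piece 4, then best[4]=17)
best[9] = 41
best[10] = 44  (first piece 1, then best[9]=41)
best[11] = 47  (first piece 1, then best[10]=44)
One optimal cutting: 9 + 1 + 1 → ¢41 + ¢3 + ¢3 = ¢47.

47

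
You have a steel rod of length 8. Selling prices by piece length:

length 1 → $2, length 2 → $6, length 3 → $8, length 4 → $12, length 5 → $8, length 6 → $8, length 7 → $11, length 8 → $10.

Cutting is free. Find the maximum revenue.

24

Consider every possible first cut. R[k] is the best of p[i]+R[k−i] over all sellable i≤k.
R[1] = 2
R[2] = max(2+2, 6+0) = 6
R[3] = max(2+6, 6+2, 8+0) = 8
R[4] = max(2+8, 6+6, 8+2, 12+0) = 12
R[5] = max(2+12, 6+8, 8+6, 12+2, 8+0) = 14
R[6] = max(2+14, 6+12, 8+8, 12+6, 8+2, 8+0) = 18
R[7] = max(2+18, 6+14, 8+12, …, 8+2, 11+0) = 20
R[8] = max(2+20, 6+18, 8+14, …, 11+2, 10+0) = 24
One optimal cutting: 2 + 2 + 2 + 2 → $6 + $6 + $6 + $6 = $24.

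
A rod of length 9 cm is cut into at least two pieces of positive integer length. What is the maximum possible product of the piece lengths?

27

Fill g[k] for k=2..9: at each k try every first piece i and multiply by the better of (k−i) uncut or g[k−i].
g[2] = 1·max(1,0) = 1·1 = 1
g[3] = max(1·2, 2·1) = 2
g[4] = max(1·3, 2·2, 3·1) = 4
g[5] = max(1·4, 2·3, 3·2, 4·1) = 6
g[6] = max(1·6, 2·4, 3·3, 4·2, 5·1) = 9
g[7] = max(1·9, 2·6, 3·4, 4·3, 5·2, 6·1) = 12
g[8] = max(1·12, 2·9, 3·6, …, 6·2, 7·1) = 18
g[9] = max(1·18, 2·12, 3·9, …, 7·2, 8·1) = 27
One optimal split: 3 + 3 + 3; product 3·3·3 = 27.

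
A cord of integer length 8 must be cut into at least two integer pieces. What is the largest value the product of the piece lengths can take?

Define m[k] = max over 1≤i<k of i · max(k−i, m[k−i]); the inner max lets the remainder stay uncut if that's better.
m[2] = 1·max(1,0) = 1·1 = 1
m[3] = 1·max(2,1) = 1·2 = 2
m[4] = 2·max(2,1) = 2·2 = 4
m[5] = 2·max(3,2) = 2·3 = 6
m[6] = 3·max(3,2) = 3·3 = 9
m[7] = 2·max(5,6) = 2·6 = 12
m[8] = 2·max(6,9) = 2·9 = 18
One optimal split: 3 + 3 + 2; product 3·3·2 = 18.

18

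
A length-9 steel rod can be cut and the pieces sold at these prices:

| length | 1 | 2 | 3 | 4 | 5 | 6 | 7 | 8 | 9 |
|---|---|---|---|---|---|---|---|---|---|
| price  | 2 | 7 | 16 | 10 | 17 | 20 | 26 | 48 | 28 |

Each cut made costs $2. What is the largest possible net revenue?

Let net[k] be the best obtainable value from length k. For each k, try every first piece i and keep the best of price[i] + net[k−i] minus the 2 cut fee when i<k.
net[1] = 2
net[2] = max(2+2-2, 7+0) = 7
net[3] = max(2+7-2, 7+2-2, 16+0) = 16
net[4] = max(2+16-2, 7+7-2, 16+2-2, 10+0) = 16
net[5] = max(2+16-2, 7+16-2, 16+7-2, 10+2-2, 17+0) = 21
net[6] = max(2+21-2, 7+16-2, 16+16-2, 10+7-2, 17+2-2, 20+0) = 30
net[7] = max(2+30-2, 7+21-2, 16+16-2, …, 20+2-2, 26+0) = 30
net[8] = max(2+30-2, 7+30-2, 16+21-2, …, 26+2-2, 48+0) = 48
net[9] = max(2+48-2, 7+30-2, 16+30-2, …, 48+2-2, 28+0) = 48
One optimal plan: pieces 8 + 1 (1 cut) → $50 − $2 = $48.

48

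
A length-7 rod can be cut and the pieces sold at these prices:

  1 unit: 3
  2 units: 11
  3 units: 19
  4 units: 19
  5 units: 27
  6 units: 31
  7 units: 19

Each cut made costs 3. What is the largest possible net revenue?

35

Let r[k] be the best obtainable value from length k. For each k, try every first piece i and keep the best of price[i] + r[k−i] minus the 3 cut fee when i<k.
r[1] = 3
r[2] = 11
r[3] = 19
r[4] = 19  (first piece 1, then r[3]=19)
r[5] = 27  (first piece 2, then r[3]=19)
r[6] = 35  (first piece 3, then r[3]=19)
r[7] = 35  (first piece 1, then r[6]=35)
One optimal plan: pieces 3 + 3 + 1 (2 cuts) → 41 − 6 = 35.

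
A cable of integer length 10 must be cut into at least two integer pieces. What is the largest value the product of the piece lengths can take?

36

Fill f[k] for k=2..10: at each k try every first piece i and multiply by the better of (k−i) uncut or f[k−i].
f[2] = 1×max(1,0) = 1×1 = 1
f[3] = 1×max(2,1) = 1×2 = 2
f[4] = 2×max(2,1) = 2×2 = 4
f[5] = 2×max(3,2) = 2×3 = 6
f[6] = 3×max(3,2) = 3×3 = 9
f[7] = 2×max(5,6) = 2×6 = 12
f[8] = 2×max(6,9) = 2×9 = 18
f[9] = 3×max(6,9) = 3×9 = 27
f[10] = 2×max(8,18) = 2×18 = 36
One optimal split: 3 + 3 + 2 + 2; product 3×3×2×2 = 36.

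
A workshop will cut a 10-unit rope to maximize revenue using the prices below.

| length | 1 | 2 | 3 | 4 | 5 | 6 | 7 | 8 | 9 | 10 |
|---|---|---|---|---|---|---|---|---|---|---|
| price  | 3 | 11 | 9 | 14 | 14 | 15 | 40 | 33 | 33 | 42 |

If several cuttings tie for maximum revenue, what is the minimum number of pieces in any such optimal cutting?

5

Consider every possible first cut. r[k] is the best of p[i]+r[k−i] over all sellable i≤k.
r[1] = 3
r[2] = 11
r[3] = 14  (first piece 1, then r[2]=11)
r[4] = 22  (first piece 2, then r[2]=11)
r[5] = 25  (first piece 1, then r[4]=22)
r[6] = 33  (first piece 2, then r[4]=22)
r[7] = 40
r[8] = 44  (first piece 2, then r[6]=33)
r[9] = 51  (first piece 2, then r[7]=40)
r[10] = 55  (first piece 2, then r[8]=44)
Maximum revenue is €55.
Now minimize piece count subject to staying optimal: for each k, pieces[k] = 1 + min over i with p[i]+r[k−i]=r[k] of pieces[k−i].
pieces[7] = 1
pieces[8] = 4
pieces[9] = 2
pieces[10] = 5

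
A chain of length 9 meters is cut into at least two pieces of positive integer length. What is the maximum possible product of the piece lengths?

27

Fill prod[k] for k=2..9: at each k try every first piece i and multiply by the better of (k−i) uncut or prod[k−i].
prod[2] = 1·max(1,0) = 1·1 = 1
prod[3] = max(1·2, 2·1) = 2
prod[4] = max(1·3, 2·2, 3·1) = 4
prod[5] = max(1·4, 2·3, 3·2, 4·1) = 6
prod[6] = max(1·6, 2·4, 3·3, 4·2, 5·1) = 9
prod[7] = max(1·9, 2·6, 3·4, 4·3, 5·2, 6·1) = 12
prod[8] = max(1·12, 2·9, 3·6, …, 6·2, 7·1) = 18
prod[9] = max(1·18, 2·12, 3·9, …, 7·2, 8·1) = 27
One optimal split: 3 + 3 + 3; product 3·3·3 = 27.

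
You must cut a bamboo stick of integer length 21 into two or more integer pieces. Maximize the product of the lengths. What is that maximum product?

2187

Define m[k] = max over 1≤i<k of i · max(k−i, m[k−i]); the inner max lets the remainder stay uncut if that's better.
Small cases: m[2]=1, m[3]=2, m[4]=4, m[5]=6, m[6]=9, m[7]=12, m[8]=18, m[9]=27, m[10]=36, m[11]=54, m[12]=81, m[13]=108.
m[14] = 2*max(12,81) = 2*81 = 162
m[15] = 3*max(12,81) = 3*81 = 243
m[16] = 2*max(14,162) = 2*162 = 324
m[17] = 2*max(15,243) = 2*243 = 486
m[18] = 3*max(15,243) = 3*243 = 729
m[19] = 2*max(17,486) = 2*486 = 972
m[20] = 2*max(18,729) = 2*729 = 1458
m[21] = 3*max(18,729) = 3*729 = 2187
One optimal split: 3 + 3 + 3 + 3 + 3 + 3 + 3; product 3*3*3*3*3*3*3 = 2187.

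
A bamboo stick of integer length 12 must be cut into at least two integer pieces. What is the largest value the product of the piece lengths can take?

81

Fill m[k] for k=2..12: at each k try every first piece i and multiply by the better of (k−i) uncut or m[k−i].
m[2] = 1·max(1,0) = 1·1 = 1
m[3] = 1·max(2,1) = 1·2 = 2
m[4] = 2·max(2,1) = 2·2 = 4
m[5] = 2·max(3,2) = 2·3 = 6
m[6] = 3·max(3,2) = 3·3 = 9
m[7] = 2·max(5,6) = 2·6 = 12
m[8] = 2·max(6,9) = 2·9 = 18
m[9] = 3·max(6,9) = 3·9 = 27
m[10] = 2·max(8,18) = 2·18 = 36
m[11] = 2·max(9,27) = 2·27 = 54
m[12] = 3·max(9,27) = 3·27 = 81
One optimal split: 3 + 3 + 3 + 3; product 3·3·3·3 = 81.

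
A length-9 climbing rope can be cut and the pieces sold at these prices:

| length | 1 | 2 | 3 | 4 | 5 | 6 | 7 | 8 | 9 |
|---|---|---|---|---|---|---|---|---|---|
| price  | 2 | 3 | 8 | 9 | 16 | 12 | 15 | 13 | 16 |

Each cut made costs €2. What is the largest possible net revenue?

Consider every possible first cut. v[k] is the best of p[i]+v[k−i] over all sellable i≤k, charging 2 whenever i<k.
v[1] = 2
v[2] = 3
v[3] = 8
v[4] = 9
v[5] = 16
v[6] = 16  (first piece 1, then v[5]=16)
v[7] = 17  (first piece 2, then v[5]=16)
v[8] = 22  (first piece 3, then v[5]=16)
v[9] = 23  (first piece 4, then v[5]=16)
One optimal plan: pieces 5 + 4 (1 cut) → €25 − €2 = €23.

23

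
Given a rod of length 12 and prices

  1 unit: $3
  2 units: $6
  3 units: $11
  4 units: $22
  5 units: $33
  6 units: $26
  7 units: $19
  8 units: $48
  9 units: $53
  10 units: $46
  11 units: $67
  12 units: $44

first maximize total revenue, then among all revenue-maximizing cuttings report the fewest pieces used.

Let r[k] be the best obtainable value from length k. For each k, try every first piece i and keep the best of price[i] + r[k−i].
r[1] = 3
r[2] = max(3+3, 6+0) = 6
r[3] = max(3+6, 6+3, 11+0) = 11
r[4] = max(3+11, 6+6, 11+3, 22+0) = 22
r[5] = max(3+22, 6+11, 11+6, 22+3, 33+0) = 33
r[6] = max(3+33, 6+22, 11+11, 22+6, 33+3, 26+0) = 36
r[7] = max(3+36, 6+33, 11+22, …, 26+3, 19+0) = 39
r[8] = max(3+39, 6+36, 11+33, …, 19+3, 48+0) = 48
r[9] = max(3+48, 6+39, 11+36, …, 48+3, 53+0) = 55
r[10] = max(3+55, 6+48, 11+39, …, 53+3, 46+0) = 66
r[11] = max(3+66, 6+55, 11+48, …, 46+3, 67+0) = 69
r[12] = max(3+69, 6+66, 11+55, …, 67+3, 44+0) = 72
Maximum revenue is $72.
Now minimize piece count subject to staying optimal: for each k, pieces[k] = 1 + min over i with p[i]+r[k−i]=r[k] of pieces[k−i].
pieces[9] = 2
pieces[10] = 2
pieces[11] = 3
pieces[12] = 3

3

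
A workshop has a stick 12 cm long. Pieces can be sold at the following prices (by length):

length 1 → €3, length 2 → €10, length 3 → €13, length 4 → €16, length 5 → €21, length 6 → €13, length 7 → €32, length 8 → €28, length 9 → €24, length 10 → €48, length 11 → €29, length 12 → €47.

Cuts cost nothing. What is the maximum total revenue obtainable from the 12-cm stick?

Let v[k] be the best obtainable value from length k. For each k, try every first piece i and keep the best of price[i] + v[k−i].
v[1] = 3
v[2] = max(3+3, 10+0) = 10
v[3] = max(3+10, 10+3, 13+0) = 13
v[4] = max(3+13, 10+10, 13+3, 16+0) = 20
v[5] = max(3+20, 10+13, 13+10, 16+3, 21+0) = 23
v[6] = max(3+23, 10+20, 13+13, 16+10, 21+3, 13+0) = 30
v[7] = max(3+30, 10+23, 13+20, …, 13+3, 32+0) = 33
v[8] = max(3+33, 10+30, 13+23, …, 32+3, 28+0) = 40
v[9] = max(3+40, 10+33, 13+30, …, 28+3, 24+0) = 43
v[10] = max(3+43, 10+40, 13+33, …, 24+3, 48+0) = 50
v[11] = max(3+50, 10+43, 13+40, …, 48+3, 29+0) = 53
v[12] = max(3+53, 10+50, 13+43, …, 29+3, 47+0) = 60
One optimal cutting: 2 + 2 + 2 + 2 + 2 + 2 → €10 + €10 + €10 + €10 + €10 + €10 = €60.

60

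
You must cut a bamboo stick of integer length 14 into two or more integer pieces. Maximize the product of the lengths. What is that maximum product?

162

Let m[k] be the best product for length k (with at least one cut). For each first piece i, the rest contributes max(k−i, m[k−i]).
m[2] = 1*max(1,0) = 1*1 = 1
m[3] = 1*max(2,1) = 1*2 = 2
m[4] = 2*max(2,1) = 2*2 = 4
m[5] = 2*max(3,2) = 2*3 = 6
m[6] = 3*max(3,2) = 3*3 = 9
m[7] = 2*max(5,6) = 2*6 = 12
m[8] = 2*max(6,9) = 2*9 = 18
m[9] = 3*max(6,9) = 3*9 = 27
m[10] = 2*max(8,18) = 2*18 = 36
m[11] = 2*max(9,27) = 2*27 = 54
m[12] = 3*max(9,27) = 3*27 = 81
m[13] = 2*max(11,54) = 2*54 = 108
m[14] = 2*max(12,81) = 2*81 = 162
One optimal split: 3 + 3 + 3 + 3 + 2; product 3*3*3*3*2 = 162.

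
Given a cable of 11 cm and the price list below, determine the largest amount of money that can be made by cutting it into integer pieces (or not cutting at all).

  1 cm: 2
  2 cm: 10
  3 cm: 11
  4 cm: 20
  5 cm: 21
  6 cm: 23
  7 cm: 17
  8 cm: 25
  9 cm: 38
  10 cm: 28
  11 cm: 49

52

Build r[k] bottom-up: r[k] = max over allowed piece i of (p[i] + r[k−i]).
r[1] = 2
r[2] = 10
r[3] = 12  (first piece 1, then r[2]=10)
r[4] = 20  (first piece 2, then r[2]=10)
r[5] = 22  (first piece 1, then r[4]=20)
r[6] = 30  (first piece 2, then r[4]=20)
r[7] = 32  (first piece 1, then r[6]=30)
r[8] = 40  (first piece 2, then r[6]=30)
r[9] = 42  (first piece 1, then r[8]=40)
r[10] = 50  (first piece 2, then r[8]=40)
r[11] = 52  (first piece 1, then r[10]=50)
One optimal cutting: 2 + 2 + 2 + 2 + 2 + 1 → 10 + 10 + 10 + 10 + 10 + 2 = 52.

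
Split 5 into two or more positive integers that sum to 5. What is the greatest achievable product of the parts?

Fill f[k] for k=2..5: at each k try every first piece i and multiply by the better of (k−i) uncut or f[k−i].
f[2] = 1·max(1,0) = 1·1 = 1
f[3] = max(1·2, 2·1) = 2
f[4] = max(1·3, 2·2, 3·1) = 4
f[5] = max(1·4, 2·3, 3·2, 4·1) = 6
One optimal split: 3 + 2; product 3·2 = 6.

6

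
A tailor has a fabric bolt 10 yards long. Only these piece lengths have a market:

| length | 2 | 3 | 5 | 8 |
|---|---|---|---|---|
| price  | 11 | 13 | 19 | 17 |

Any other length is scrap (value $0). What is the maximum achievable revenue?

Build r[k] bottom-up: r[k] = max over allowed piece i of (p[i] + r[k−i]).
r[1] = 0
r[2] = 11
r[3] = 13
r[4] = 22  (first piece 2, then r[2]=11)
r[5] = 24  (first piece 2, then r[3]=13)
r[6] = 33  (first piece 2, then r[4]=22)
r[7] = 35  (first piece 2, then r[5]=24)
r[8] = 44  (first piece 2, then r[6]=33)
r[9] = 46  (first piece 2, then r[7]=35)
r[10] = 55  (first piece 2, then r[8]=44)
One optimal cutting: 2 + 2 + 2 + 2 + 2 → $55.

55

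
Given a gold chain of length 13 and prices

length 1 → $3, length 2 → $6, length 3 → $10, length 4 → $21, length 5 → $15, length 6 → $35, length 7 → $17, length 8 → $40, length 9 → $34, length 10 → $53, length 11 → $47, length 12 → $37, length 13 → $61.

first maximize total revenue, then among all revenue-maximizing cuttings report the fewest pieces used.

3

Let r[k] be the best obtainable value from length k. For each k, try every first piece i and keep the best of price[i] + r[k−i].
r[1] = 3
r[2] = 6  (first piece 1, then r[1]=3)
r[3] = 10
r[4] = 21
r[5] = 24  (first piece 1, then r[4]=21)
r[6] = 35
r[7] = 38  (first piece 1, then r[6]=35)
r[8] = 42  (first piece 4, then r[4]=21)
r[9] = 45  (first piece 1, then r[8]=42)
r[10] = 56  (first piece 4, then r[6]=35)
r[11] = 59  (first piece 1, then r[10]=56)
r[12] = 70  (first piece 6, then r[6]=35)
r[13] = 73  (first piece 1, then r[12]=70)
Maximum revenue is $73.
Now minimize piece count subject to staying optimal: for each k, pieces[k] = 1 + min over i with p[i]+r[k−i]=r[k] of pieces[k−i].
pieces[10] = 2
pieces[11] = 3
pieces[12] = 2
pieces[13] = 3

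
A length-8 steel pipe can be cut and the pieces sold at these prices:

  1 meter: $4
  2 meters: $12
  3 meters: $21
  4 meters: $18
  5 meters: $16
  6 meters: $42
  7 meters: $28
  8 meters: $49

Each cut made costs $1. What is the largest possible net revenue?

53

Let r[k] be the best obtainable value from length k. For each k, try every first piece i and keep the best of price[i] + r[k−i] minus the 1 cut fee when i<k.
r[1] = 4
r[2] = 12
r[3] = 21
r[4] = 24  (first piece 1, then r[3]=21)
r[5] = 32  (first piece 2, then r[3]=21)
r[6] = 42
r[7] = 45  (first piece 1, then r[6]=42)
r[8] = 53  (first piece 2, then r[6]=42)
One optimal plan: pieces 6 + 2 (1 cut) → $54 − $1 = $53.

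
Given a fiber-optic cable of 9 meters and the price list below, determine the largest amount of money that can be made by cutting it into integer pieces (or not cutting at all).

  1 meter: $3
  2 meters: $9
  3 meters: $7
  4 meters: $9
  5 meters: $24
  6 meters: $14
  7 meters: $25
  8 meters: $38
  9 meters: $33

Build best[k] bottom-up: best[k] = max over allowed piece i of (p[i] + best[k−i]).
best[1] = 3
best[2] = max(3+3, 9+0) = 9
best[3] = max(3+9, 9+3, 7+0) = 12
best[4] = max(3+12, 9+9, 7+3, 9+0) = 18
best[5] = max(3+18, 9+12, 7+9, 9+3, 24+0) = 24
best[6] = max(3+24, 9+18, 7+12, 9+9, 24+3, 14+0) = 27
best[7] = max(3+27, 9+24, 7+18, …, 14+3, 25+0) = 33
best[8] = max(3+33, 9+27, 7+24, …, 25+3, 38+0) = 38
best[9] = max(3+38, 9+33, 7+27, …, 38+3, 33+0) = 42
One optimal cutting: 5 + 2 + 2 → $24 + $9 + $9 = $42.

42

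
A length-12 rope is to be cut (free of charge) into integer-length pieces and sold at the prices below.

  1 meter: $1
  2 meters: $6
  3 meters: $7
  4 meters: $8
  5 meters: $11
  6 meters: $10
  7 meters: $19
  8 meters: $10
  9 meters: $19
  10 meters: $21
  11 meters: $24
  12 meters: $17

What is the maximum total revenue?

Consider every possible first cut. r[k] is the best of p[i]+r[k−i] over all sellable i≤k.
r[1] = 1
r[2] = max(1+1, 6+0) = 6
r[3] = max(1+6, 6+1, 7+0) = 7
r[4] = max(1+7, 6+6, 7+1, 8+0) = 12
r[5] = max(1+12, 6+7, 7+6, 8+1, 11+0) = 13
r[6] = max(1+13, 6+12, 7+7, 8+6, 11+1, 10+0) = 18
r[7] = max(1+18, 6+13, 7+12, …, 10+1, 19+0) = 19
r[8] = max(1+19, 6+18, 7+13, …, 19+1, 10+0) = 24
r[9] = max(1+24, 6+19, 7+18, …, 10+1, 19+0) = 25
r[10] = max(1+25, 6+24, 7+19, …, 19+1, 21+0) = 30
r[11] = max(1+30, 6+25, 7+24, …, 21+1, 24+0) = 31
r[12] = max(1+31, 6+30, 7+25, …, 24+1, 17+0) = 36
One optimal cutting: 2 + 2 + 2 + 2 + 2 + 2 → $6 + $6 + $6 + $6 + $6 + $6 = $36.

36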